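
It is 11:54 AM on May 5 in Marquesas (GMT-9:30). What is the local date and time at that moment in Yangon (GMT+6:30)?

In UTC: 11:54 AM + 9:30 = 9:24 PM on May 5.
Yangon is UTC+6:30: 9:24 PM + 6:30 = 3:54 AM on May 6.

3:54 AM on May 6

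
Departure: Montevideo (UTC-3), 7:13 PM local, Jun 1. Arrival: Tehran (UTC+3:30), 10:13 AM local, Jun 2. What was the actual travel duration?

8 hours 30 minutes

Departure in UTC: 7:13 PM + 3:00 = 10:13 PM on Jun 1.
Arrival in UTC: 10:13 AM − 3:30 = 6:43 AM on Jun 2.
Elapsed = 6:43 AM − 10:13 PM (+1 day) = 8 hours 30 minutes.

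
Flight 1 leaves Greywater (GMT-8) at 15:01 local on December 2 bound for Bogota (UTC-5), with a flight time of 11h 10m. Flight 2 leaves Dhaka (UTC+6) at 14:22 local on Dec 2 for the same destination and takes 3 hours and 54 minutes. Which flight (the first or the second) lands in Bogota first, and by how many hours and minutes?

Flight 1 in UTC: 15:01 + 8:00 = 23:01 on Dec 2.
+11 hours 10 minutes → arrive 10:11 UTC on Dec 3.
Flight 2 in UTC: 14:22 − 6:00 = 08:22 on Dec 2.
+3 hours 54 minutes → arrive 12:16 UTC on Dec 2.
Flight 2 lands earlier by 21 hours 55 minutes.

the second, by 21 hours 55 minutes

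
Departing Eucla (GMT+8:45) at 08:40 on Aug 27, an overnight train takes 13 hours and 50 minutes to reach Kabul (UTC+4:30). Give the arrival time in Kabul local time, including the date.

Kabul is 4:15 behind Eucla.
After 13 hours 50 minutes it is 22:30 in Eucla.
Shift by the zone difference: 22:30 − 4:15 = 18:15 on Aug 27 in Kabul.

18:15 on August 27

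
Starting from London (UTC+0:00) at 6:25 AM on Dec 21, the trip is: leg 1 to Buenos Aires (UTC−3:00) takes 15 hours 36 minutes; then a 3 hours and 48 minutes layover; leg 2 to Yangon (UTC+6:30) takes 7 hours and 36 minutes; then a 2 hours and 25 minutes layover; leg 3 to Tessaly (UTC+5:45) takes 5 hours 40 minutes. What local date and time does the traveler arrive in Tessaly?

11:15 PM on December 22

London is at UTC+0, so departure is already 6:25 AM UTC on Dec 21.
Add 15 hours 36 minutes leg 1 → 10:01 PM UTC.
Add 3 hours 48 minutes layover in Buenos Aires → 1:49 AM UTC (Dec 22).
Add 7 hours 36 minutes leg 2 → 9:25 AM UTC.
Add 2 hours and 25 minutes layover in Yangon → 11:50 AM UTC.
Add 5 hours 40 minutes leg 3 → 5:30 PM UTC.
Tessaly is UTC+5:45, so local arrival = 5:30 PM + 5:45 = 11:15 PM on Dec 22.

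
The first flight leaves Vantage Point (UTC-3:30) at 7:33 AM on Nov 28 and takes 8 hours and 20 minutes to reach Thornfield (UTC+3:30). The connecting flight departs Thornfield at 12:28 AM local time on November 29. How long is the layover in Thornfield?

1 hour 35 minutes

Convert departure to UTC: 7:33 AM + 3:30 = 11:03 AM UTC on Nov 28.
Add 8 hours and 20 minutes flight time → 7:23 PM UTC.
Thornfield is UTC+3:30, so local arrival = 7:23 PM + 3:30 = 10:53 PM on Nov 28.
Layover = 12:28 AM − 10:53 PM (+1 day) = 1 hour 35 minutes.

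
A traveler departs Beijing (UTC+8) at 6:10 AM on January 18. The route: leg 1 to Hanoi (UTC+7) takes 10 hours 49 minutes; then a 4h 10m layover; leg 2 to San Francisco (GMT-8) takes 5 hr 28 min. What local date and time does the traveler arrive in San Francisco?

10:37 AM on Jan 18

Convert departure to UTC: 6:10 AM − 8:00 = 10:10 PM UTC on Jan 17.
Add 10 hours and 49 minutes leg 1 → 8:59 AM UTC (Jan 18).
Add 4 hours 10 minutes layover in Hanoi → 1:09 PM UTC.
Add 5 hours and 28 minutes leg 2 → 6:37 PM UTC.
San Francisco is UTC−8:00, so local arrival = 6:37 PM − 8:00 = 10:37 AM on Jan 18.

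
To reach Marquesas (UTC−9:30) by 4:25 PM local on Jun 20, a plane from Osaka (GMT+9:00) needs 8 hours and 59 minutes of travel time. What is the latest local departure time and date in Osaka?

Target arrival in UTC: 4:25 PM + 9:30 = 1:55 AM on Jun 21.
Subtract 8 hours 59 minutes → departure 4:56 PM UTC on Jun 20.
Osaka is UTC+9:00: 4:56 PM + 9:00 = 1:56 AM on Jun 21.

1:56 AM on Jun 21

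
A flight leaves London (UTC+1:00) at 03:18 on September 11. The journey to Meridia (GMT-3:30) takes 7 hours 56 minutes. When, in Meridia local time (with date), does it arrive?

06:44 on September 11

Convert departure to UTC: 03:18 − 1:00 = 02:18 UTC on Sep 11.
Add 7 hours 56 minutes travel time → 10:14 UTC.
Meridia is UTC−3:30, so local arrival = 10:14 − 3:30 = 06:44 on Sep 11.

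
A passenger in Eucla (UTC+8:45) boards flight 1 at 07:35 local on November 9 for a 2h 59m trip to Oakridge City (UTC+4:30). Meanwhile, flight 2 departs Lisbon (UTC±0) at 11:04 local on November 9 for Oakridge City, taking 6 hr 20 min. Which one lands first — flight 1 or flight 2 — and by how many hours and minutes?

Flight 1 in UTC: 07:35 − 8:45 = 22:50 on Nov 8.
+2 hours and 59 minutes → arrive 01:49 UTC on Nov 9.
Flight 2 departs at 11:04 UTC (Nov 9).
+6 hours and 20 minutes → arrive 17:24 UTC on Nov 9.
Flight 1 lands earlier by 15 hours 35 minutes.

the first, by 15 hours 35 minutes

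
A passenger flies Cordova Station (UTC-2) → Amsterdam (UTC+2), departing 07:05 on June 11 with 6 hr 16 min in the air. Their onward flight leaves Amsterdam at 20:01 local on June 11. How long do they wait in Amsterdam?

2 hours 40 minutes

Convert departure to UTC: 07:05 + 2:00 = 09:05 UTC on Jun 11.
Add 6 hours 16 minutes flight time → 15:21 UTC.
Amsterdam is UTC+2:00, so local arrival = 15:21 + 2:00 = 17:21 on Jun 11.
Layover = 20:01 − 17:21 = 2 hours 40 minutes.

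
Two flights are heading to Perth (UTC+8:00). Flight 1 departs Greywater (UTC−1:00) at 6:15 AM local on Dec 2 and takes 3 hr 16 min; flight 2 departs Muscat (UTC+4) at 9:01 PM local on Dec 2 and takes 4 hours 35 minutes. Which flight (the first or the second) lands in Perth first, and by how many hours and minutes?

Flight 1 in UTC: 6:15 AM + 1:00 = 7:15 AM on Dec 2.
+3 hours 16 minutes → arrive 10:31 AM UTC on Dec 2.
Flight 2 in UTC: 9:01 PM − 4:00 = 5:01 PM on Dec 2.
+4 hours 35 minutes → arrive 9:36 PM UTC on Dec 2.
Flight 1 lands earlier by 11 hours 5 minutes.

the first, by 11 hours 5 minutes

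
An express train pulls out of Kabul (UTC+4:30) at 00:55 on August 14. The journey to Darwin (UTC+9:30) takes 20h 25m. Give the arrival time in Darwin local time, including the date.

Darwin is 5:00 ahead of Kabul.
After 20 hours 25 minutes it is 21:20 in Kabul.
Shift by the zone difference: 21:20 + 5:00 = 02:20 on Aug 15 in Darwin.

02:20 on Aug 15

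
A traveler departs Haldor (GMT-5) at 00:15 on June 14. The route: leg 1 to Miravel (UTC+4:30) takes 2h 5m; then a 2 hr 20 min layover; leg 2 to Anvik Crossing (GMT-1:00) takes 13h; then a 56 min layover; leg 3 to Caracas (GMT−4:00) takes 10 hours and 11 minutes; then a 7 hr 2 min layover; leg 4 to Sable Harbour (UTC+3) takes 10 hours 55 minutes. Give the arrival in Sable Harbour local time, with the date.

06:44 on June 16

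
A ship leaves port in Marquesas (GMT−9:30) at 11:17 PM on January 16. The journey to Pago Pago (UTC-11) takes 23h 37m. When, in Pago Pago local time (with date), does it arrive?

9:24 PM on January 17

Convert departure to UTC: 11:17 PM + 9:30 = 8:47 AM UTC on Jan 17.
Add 23 hours 37 minutes travel time → 8:24 AM UTC (Jan 18).
Pago Pago is UTC−11:00, so local arrival = 8:24 AM − 11:00 = 9:24 PM on Jan 17.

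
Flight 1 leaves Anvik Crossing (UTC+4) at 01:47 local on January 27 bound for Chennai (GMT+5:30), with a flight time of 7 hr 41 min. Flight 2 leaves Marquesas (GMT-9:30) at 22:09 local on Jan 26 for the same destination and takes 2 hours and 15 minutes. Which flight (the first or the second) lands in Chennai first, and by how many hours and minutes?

the first, by 4 hours 26 minutes

Flight 1 in UTC: 01:47 − 4:00 = 21:47 on Jan 26.
+7 hours and 41 minutes → arrive 05:28 UTC on Jan 27.
Flight 2 in UTC: 22:09 + 9:30 = 07:39 on Jan 27.
+2 hours and 15 minutes → arrive 09:54 UTC on Jan 27.
Flight 1 lands earlier by 4 hours 26 minutes.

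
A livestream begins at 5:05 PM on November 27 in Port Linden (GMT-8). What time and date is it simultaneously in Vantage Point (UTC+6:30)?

In UTC: 5:05 PM + 8:00 = 1:05 AM on Nov 28.
Vantage Point is UTC+6:30: 1:05 AM + 6:30 = 7:35 AM on Nov 28.

7:35 AM on November 28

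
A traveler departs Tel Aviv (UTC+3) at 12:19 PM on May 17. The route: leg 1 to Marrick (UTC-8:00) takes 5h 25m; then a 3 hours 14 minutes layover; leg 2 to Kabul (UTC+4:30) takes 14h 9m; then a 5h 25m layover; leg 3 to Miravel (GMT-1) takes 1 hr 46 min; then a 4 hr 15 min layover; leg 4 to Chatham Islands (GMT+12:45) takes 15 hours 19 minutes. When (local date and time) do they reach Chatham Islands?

11:37 PM on May 19

Convert departure to UTC: 12:19 PM − 3:00 = 9:19 AM UTC on May 17.
Add 5 hours and 25 minutes leg 1 → 2:44 PM UTC.
Add 3 hours 14 minutes layover in Marrick → 5:58 PM UTC.
Add 14 hours and 9 minutes leg 2 → 8:07 AM UTC (May 18).
Add 5 hours and 25 minutes layover in Kabul → 1:32 PM UTC.
Add 1 hour 46 minutes leg 3 → 3:18 PM UTC.
Add 4 hours 15 minutes layover in Miravel → 7:33 PM UTC.
Add 15 hours and 19 minutes leg 4 → 10:52 AM UTC (May 19).
Chatham Islands is UTC+12:45, so local arrival = 10:52 AM + 12:45 = 11:37 PM on May 19.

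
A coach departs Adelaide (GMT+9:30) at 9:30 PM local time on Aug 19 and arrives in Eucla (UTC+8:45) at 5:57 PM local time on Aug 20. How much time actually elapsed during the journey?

21 hours 12 minutes

Departure in UTC: 9:30 PM − 9:30 = 12:00 PM on Aug 19.
Arrival in UTC: 5:57 PM − 8:45 = 9:12 AM on Aug 20.
Elapsed = 9:12 AM − 12:00 PM (+1 day) = 21 hours 12 minutes.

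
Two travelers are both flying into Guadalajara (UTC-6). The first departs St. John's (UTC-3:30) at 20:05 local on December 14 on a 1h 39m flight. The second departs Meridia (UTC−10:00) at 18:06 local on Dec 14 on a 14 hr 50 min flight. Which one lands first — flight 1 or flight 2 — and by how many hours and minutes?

Flight 1 in UTC: 20:05 + 3:30 = 23:35 on Dec 14.
+1 hour and 39 minutes → arrive 01:14 UTC on Dec 15.
Flight 2 in UTC: 18:06 + 10:00 = 04:06 on Dec 15.
+14 hours 50 minutes → arrive 18:56 UTC on Dec 15.
Flight 1 lands earlier by 17 hours 42 minutes.

the first, by 17 hours 42 minutes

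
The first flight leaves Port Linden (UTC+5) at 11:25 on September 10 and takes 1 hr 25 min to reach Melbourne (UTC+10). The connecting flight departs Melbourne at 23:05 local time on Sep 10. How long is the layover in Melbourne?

5 hours 15 minutes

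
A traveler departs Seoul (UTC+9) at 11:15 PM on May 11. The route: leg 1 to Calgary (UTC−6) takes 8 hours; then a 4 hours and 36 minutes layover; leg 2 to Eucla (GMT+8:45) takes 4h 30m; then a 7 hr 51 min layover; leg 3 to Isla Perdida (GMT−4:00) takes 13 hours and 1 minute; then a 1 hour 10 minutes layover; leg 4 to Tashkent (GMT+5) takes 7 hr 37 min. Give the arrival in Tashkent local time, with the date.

Convert departure to UTC: 11:15 PM − 9:00 = 2:15 PM UTC on May 11.
Add 8 hours leg 1 → 10:15 PM UTC.
Add 4 hours and 36 minutes layover in Calgary → 2:51 AM UTC (May 12).
Add 4 hours and 30 minutes leg 2 → 7:21 AM UTC.
Add 7 hours 51 minutes layover in Eucla → 3:12 PM UTC.
Add 13 hours 1 minute leg 3 → 4:13 AM UTC (May 13).
Add 1 hour 10 minutes layover in Isla Perdida → 5:23 AM UTC.
Add 7 hours and 37 minutes leg 4 → 1:00 PM UTC.
Tashkent is UTC+5:00, so local arrival = 1:00 PM + 5:00 = 6:00 PM on May 13.

6:00 PM on May 13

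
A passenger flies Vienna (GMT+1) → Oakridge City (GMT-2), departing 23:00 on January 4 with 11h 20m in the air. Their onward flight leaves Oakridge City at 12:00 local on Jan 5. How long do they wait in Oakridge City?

4 hours 40 minutes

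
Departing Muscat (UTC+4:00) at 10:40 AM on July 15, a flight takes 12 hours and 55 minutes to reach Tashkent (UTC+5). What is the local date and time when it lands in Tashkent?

Convert departure to UTC: 10:40 AM − 4:00 = 6:40 AM UTC on Jul 15.
Add 12 hours and 55 minutes travel time → 7:35 PM UTC.
Tashkent is UTC+5:00, so local arrival = 7:35 PM + 5:00 = 12:35 AM on Jul 16.

12:35 AM on Jul 16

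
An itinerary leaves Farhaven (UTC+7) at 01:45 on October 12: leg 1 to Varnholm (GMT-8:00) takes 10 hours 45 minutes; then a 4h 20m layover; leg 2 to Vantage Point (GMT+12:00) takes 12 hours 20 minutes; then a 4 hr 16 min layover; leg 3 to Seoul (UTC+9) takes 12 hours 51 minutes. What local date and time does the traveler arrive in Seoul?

Convert departure to UTC: 01:45 − 7:00 = 18:45 UTC on Oct 11.
Add 10 hours and 45 minutes leg 1 → 05:30 UTC (Oct 12).
Add 4 hours and 20 minutes layover in Varnholm → 09:50 UTC.
Add 12 hours 20 minutes leg 2 → 22:10 UTC.
Add 4 hours and 16 minutes layover in Vantage Point → 02:26 UTC (Oct 13).
Add 12 hours 51 minutes leg 3 → 15:17 UTC.
Seoul is UTC+9:00, so local arrival = 15:17 + 9:00 = 00:17 on Oct 14.

00:17 on Oct 14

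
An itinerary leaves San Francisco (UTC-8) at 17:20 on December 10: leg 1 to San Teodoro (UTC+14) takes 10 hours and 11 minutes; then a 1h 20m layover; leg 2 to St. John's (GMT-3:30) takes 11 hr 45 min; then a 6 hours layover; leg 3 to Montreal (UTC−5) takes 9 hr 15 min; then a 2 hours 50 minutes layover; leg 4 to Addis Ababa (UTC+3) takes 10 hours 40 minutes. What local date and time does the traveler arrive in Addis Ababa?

Convert departure to UTC: 17:20 + 8:00 = 01:20 UTC on Dec 11.
Add 10 hours and 11 minutes leg 1 → 11:31 UTC.
Add 1 hour and 20 minutes layover in San Teodoro → 12:51 UTC.
Add 11 hours and 45 minutes leg 2 → 00:36 UTC (Dec 12).
Add 6 hours layover in St. John's → 06:36 UTC.
Add 9 hours and 15 minutes leg 3 → 15:51 UTC.
Add 2 hours and 50 minutes layover in Montreal → 18:41 UTC.
Add 10 hours 40 minutes leg 4 → 05:21 UTC (Dec 13).
Addis Ababa is UTC+3:00, so local arrival = 05:21 + 3:00 = 08:21 on Dec 13.

08:21 on Dec 13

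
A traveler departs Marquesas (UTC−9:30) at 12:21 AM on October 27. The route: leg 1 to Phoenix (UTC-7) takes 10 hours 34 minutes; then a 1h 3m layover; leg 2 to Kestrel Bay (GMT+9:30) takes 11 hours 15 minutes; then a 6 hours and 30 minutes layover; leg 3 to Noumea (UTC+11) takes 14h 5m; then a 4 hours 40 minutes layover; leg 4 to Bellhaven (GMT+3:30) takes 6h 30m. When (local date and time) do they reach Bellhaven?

Convert departure to UTC: 12:21 AM + 9:30 = 9:51 AM UTC on Oct 27.
Add 10 hours and 34 minutes leg 1 → 8:25 PM UTC.
Add 1 hour 3 minutes layover in Phoenix → 9:28 PM UTC.
Add 11 hours and 15 minutes leg 2 → 8:43 AM UTC (Oct 28).
Add 6 hours 30 minutes layover in Kestrel Bay → 3:13 PM UTC.
Add 14 hours and 5 minutes leg 3 → 5:18 AM UTC (Oct 29).
Add 4 hours and 40 minutes layover in Noumea → 9:58 AM UTC.
Add 6 hours 30 minutes leg 4 → 4:28 PM UTC.
Bellhaven is UTC+3:30, so local arrival = 4:28 PM + 3:30 = 7:58 PM on Oct 29.

7:58 PM on Oct 29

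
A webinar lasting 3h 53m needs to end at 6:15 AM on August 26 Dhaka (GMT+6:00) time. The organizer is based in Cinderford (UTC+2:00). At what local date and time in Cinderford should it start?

Target end time in UTC: 6:15 AM − 6:00 = 12:15 AM on Aug 26.
Subtract 3 hours 53 minutes → start 8:22 PM UTC on Aug 25.
Cinderford is UTC+2:00: 8:22 PM + 2:00 = 10:22 PM on Aug 25.

10:22 PM on August 25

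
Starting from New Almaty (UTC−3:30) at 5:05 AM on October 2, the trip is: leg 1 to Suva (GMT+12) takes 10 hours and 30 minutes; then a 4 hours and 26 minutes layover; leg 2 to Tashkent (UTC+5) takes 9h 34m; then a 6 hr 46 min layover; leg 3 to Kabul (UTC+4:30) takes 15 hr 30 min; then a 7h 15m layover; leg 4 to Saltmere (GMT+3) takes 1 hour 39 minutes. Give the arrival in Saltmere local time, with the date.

Convert departure to UTC: 5:05 AM + 3:30 = 8:35 AM UTC on Oct 2.
Add 10 hours and 30 minutes leg 1 → 7:05 PM UTC.
Add 4 hours and 26 minutes layover in Suva → 11:31 PM UTC.
Add 9 hours and 34 minutes leg 2 → 9:05 AM UTC (Oct 3).
Add 6 hours and 46 minutes layover in Tashkent → 3:51 PM UTC.
Add 15 hours and 30 minutes leg 3 → 7:21 AM UTC (Oct 4).
Add 7 hours 15 minutes layover in Kabul → 2:36 PM UTC.
Add 1 hour 39 minutes leg 4 → 4:15 PM UTC.
Saltmere is UTC+3:00, so local arrival = 4:15 PM + 3:00 = 7:15 PM on Oct 4.

7:15 PM on Oct 4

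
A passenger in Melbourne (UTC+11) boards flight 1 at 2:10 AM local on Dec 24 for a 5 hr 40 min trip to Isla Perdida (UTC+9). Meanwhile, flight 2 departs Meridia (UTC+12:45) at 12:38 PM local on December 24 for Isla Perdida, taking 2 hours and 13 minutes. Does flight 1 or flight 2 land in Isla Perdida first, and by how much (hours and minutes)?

the first, by 5 hours 16 minutes

Flight 1 in UTC: 2:10 AM − 11:00 = 3:10 PM on Dec 23.
+5 hours and 40 minutes → arrive 8:50 PM UTC on Dec 23.
Flight 2 in UTC: 12:38 PM − 12:45 = 11:53 PM on Dec 23.
+2 hours 13 minutes → arrive 2:06 AM UTC on Dec 24.
Flight 1 lands earlier by 5 hours 16 minutes.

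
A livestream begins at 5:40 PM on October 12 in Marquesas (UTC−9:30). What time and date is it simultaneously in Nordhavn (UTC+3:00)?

6:10 AM on October 13

In UTC: 5:40 PM + 9:30 = 3:10 AM on Oct 13.
Nordhavn is UTC+3:00: 3:10 AM + 3:00 = 6:10 AM on Oct 13.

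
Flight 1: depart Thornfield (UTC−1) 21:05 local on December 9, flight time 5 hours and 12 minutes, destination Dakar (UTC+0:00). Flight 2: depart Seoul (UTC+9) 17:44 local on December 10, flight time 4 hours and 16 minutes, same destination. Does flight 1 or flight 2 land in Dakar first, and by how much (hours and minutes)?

the first, by 9 hours 43 minutes

Flight 1 in UTC: 21:05 + 1:00 = 22:05 on Dec 9.
+5 hours 12 minutes → arrive 03:17 UTC on Dec 10.
Flight 2 in UTC: 17:44 − 9:00 = 08:44 on Dec 10.
+4 hours 16 minutes → arrive 13:00 UTC on Dec 10.
Flight 1 lands earlier by 9 hours 43 minutes.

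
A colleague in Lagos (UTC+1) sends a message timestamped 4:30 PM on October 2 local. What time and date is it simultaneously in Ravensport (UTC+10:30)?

2:00 AM on October 3

Ravensport is 9:30 ahead of Lagos.
Shift by the zone difference: 4:30 PM + 9:30 = 2:00 AM on Oct 3 in Ravensport.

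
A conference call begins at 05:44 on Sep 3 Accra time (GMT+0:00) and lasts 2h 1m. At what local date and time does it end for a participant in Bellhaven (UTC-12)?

19:45 on Sep 2

Accra is at UTC+0, so start is already 05:44 UTC on Sep 3.
Add 2 hours 1 minute duration → 07:45 UTC.
Bellhaven is UTC−12:00, so local end time = 07:45 − 12:00 = 19:45 on Sep 2.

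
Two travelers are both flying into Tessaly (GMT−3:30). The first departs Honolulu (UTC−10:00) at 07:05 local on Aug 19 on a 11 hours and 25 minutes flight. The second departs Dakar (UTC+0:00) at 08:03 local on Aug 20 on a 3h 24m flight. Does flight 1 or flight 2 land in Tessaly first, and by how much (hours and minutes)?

Flight 1 in UTC: 07:05 + 10:00 = 17:05 on Aug 19.
+11 hours and 25 minutes → arrive 04:30 UTC on Aug 20.
Flight 2 departs at 08:03 UTC (Aug 20).
+3 hours 24 minutes → arrive 11:27 UTC on Aug 20.
Flight 1 lands earlier by 6 hours 57 minutes.

the first, by 6 hours 57 minutes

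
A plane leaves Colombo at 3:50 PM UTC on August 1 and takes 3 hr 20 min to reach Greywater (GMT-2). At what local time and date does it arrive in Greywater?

5:10 PM on August 1

Departure is given in UTC: 3:50 PM on Aug 1.
Add 3 hours and 20 minutes → 7:10 PM UTC.
Greywater is UTC−2:00: 7:10 PM − 2:00 = 5:10 PM on Aug 1.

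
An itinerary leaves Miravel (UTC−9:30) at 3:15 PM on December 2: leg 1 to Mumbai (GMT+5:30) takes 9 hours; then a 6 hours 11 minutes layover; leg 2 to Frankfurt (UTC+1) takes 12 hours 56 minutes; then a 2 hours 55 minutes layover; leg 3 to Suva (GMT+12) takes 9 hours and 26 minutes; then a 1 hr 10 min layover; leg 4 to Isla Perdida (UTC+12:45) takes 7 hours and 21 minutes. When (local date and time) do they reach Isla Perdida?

Convert departure to UTC: 3:15 PM + 9:30 = 12:45 AM UTC on Dec 3.
Add 9 hours leg 1 → 9:45 AM UTC.
Add 6 hours and 11 minutes layover in Mumbai → 3:56 PM UTC.
Add 12 hours 56 minutes leg 2 → 4:52 AM UTC (Dec 4).
Add 2 hours and 55 minutes layover in Frankfurt → 7:47 AM UTC.
Add 9 hours and 26 minutes leg 3 → 5:13 PM UTC.
Add 1 hour 10 minutes layover in Suva → 6:23 PM UTC.
Add 7 hours and 21 minutes leg 4 → 1:44 AM UTC (Dec 5).
Isla Perdida is UTC+12:45, so local arrival = 1:44 AM + 12:45 = 2:29 PM on Dec 5.

2:29 PM on Dec 5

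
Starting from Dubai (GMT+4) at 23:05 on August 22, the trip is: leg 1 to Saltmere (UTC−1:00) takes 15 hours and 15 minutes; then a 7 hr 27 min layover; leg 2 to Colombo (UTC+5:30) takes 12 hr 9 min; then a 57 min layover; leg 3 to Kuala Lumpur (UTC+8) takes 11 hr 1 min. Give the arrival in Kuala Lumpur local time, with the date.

01:54 on Aug 25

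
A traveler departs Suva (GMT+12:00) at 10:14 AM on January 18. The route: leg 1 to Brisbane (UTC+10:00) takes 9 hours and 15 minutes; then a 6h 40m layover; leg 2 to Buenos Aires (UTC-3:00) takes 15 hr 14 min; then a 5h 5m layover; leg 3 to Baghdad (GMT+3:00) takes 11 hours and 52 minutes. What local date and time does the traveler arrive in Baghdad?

1:20 AM on Jan 20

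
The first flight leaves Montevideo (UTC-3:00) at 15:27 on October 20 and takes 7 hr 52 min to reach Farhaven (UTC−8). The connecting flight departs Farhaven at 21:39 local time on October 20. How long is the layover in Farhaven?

Convert departure to UTC: 15:27 + 3:00 = 18:27 UTC on Oct 20.
Add 7 hours and 52 minutes flight time → 02:19 UTC (Oct 21).
Farhaven is UTC−8:00, so local arrival = 02:19 − 8:00 = 18:19 on Oct 20.
Layover = 21:39 − 18:19 = 3 hours 20 minutes.

3 hours 20 minutes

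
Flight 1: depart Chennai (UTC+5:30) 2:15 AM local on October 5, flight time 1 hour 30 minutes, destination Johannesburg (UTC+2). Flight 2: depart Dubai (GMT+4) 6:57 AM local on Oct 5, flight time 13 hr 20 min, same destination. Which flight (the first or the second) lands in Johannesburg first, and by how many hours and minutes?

the first, by 18 hours 2 minutes

Flight 1 in UTC: 2:15 AM − 5:30 = 8:45 PM on Oct 4.
+1 hour 30 minutes → arrive 10:15 PM UTC on Oct 4.
Flight 2 in UTC: 6:57 AM − 4:00 = 2:57 AM on Oct 5.
+13 hours 20 minutes → arrive 4:17 PM UTC on Oct 5.
Flight 1 lands earlier by 18 hours 2 minutes.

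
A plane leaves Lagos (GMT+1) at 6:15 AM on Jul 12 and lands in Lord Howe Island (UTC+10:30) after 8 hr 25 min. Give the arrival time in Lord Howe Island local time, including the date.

12:10 AM on Jul 13

Lord Howe Island is 9:30 ahead of Lagos.
After 8 hours 25 minutes it is 2:40 PM in Lagos.
Shift by the zone difference: 2:40 PM + 9:30 = 12:10 AM on Jul 13 in Lord Howe Island.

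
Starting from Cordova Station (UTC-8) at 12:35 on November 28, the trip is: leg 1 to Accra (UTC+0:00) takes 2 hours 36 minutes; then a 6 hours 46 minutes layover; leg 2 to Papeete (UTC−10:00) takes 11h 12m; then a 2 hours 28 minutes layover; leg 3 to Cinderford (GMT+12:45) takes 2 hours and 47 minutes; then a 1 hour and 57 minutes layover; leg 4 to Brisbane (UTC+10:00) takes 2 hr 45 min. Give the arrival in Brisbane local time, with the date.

13:06 on November 30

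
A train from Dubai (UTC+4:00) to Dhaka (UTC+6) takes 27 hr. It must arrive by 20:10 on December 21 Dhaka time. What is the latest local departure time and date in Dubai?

Target arrival in UTC: 20:10 − 6:00 = 14:10 on Dec 21.
Subtract 27 hours → departure 11:10 UTC on Dec 20.
Dubai is UTC+4:00: 11:10 + 4:00 = 15:10 on Dec 20.

15:10 on December 20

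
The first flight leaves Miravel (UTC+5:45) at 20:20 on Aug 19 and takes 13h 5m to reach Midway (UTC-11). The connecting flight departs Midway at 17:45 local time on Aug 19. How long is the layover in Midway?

Convert departure to UTC: 20:20 − 5:45 = 14:35 UTC on Aug 19.
Add 13 hours 5 minutes flight time → 03:40 UTC (Aug 20).
Midway is UTC−11:00, so local arrival = 03:40 − 11:00 = 16:40 on Aug 19.
Layover = 17:45 − 16:40 = 1 hour 5 minutes.

1 hour 5 minutes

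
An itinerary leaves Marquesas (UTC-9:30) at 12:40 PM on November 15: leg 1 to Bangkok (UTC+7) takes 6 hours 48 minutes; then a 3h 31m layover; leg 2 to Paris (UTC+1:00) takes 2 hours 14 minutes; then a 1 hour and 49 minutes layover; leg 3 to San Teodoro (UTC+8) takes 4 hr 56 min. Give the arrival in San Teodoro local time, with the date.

1:28 AM on November 17

Convert departure to UTC: 12:40 PM + 9:30 = 10:10 PM UTC on Nov 15.
Add 6 hours 48 minutes leg 1 → 4:58 AM UTC (Nov 16).
Add 3 hours and 31 minutes layover in Bangkok → 8:29 AM UTC.
Add 2 hours and 14 minutes leg 2 → 10:43 AM UTC.
Add 1 hour and 49 minutes layover in Paris → 12:32 PM UTC.
Add 4 hours 56 minutes leg 3 → 5:28 PM UTC.
San Teodoro is UTC+8:00, so local arrival = 5:28 PM + 8:00 = 1:28 AM on Nov 17.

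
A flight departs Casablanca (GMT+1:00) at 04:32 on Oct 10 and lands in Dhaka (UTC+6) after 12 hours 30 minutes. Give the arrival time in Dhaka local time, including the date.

22:02 on October 10

Convert departure to UTC: 04:32 − 1:00 = 03:32 UTC on Oct 10.
Add 12 hours 30 minutes travel time → 16:02 UTC.
Dhaka is UTC+6:00, so local arrival = 16:02 + 6:00 = 22:02 on Oct 10.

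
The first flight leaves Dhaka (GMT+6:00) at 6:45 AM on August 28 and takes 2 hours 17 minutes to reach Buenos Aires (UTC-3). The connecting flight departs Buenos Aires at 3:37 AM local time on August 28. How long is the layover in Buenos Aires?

Convert departure to UTC: 6:45 AM − 6:00 = 12:45 AM UTC on Aug 28.
Add 2 hours and 17 minutes flight time → 3:02 AM UTC.
Buenos Aires is UTC−3:00, so local arrival = 3:02 AM − 3:00 = 12:02 AM on Aug 28.
Layover = 3:37 AM − 12:02 AM = 3 hours 35 minutes.

3 hours 35 minutes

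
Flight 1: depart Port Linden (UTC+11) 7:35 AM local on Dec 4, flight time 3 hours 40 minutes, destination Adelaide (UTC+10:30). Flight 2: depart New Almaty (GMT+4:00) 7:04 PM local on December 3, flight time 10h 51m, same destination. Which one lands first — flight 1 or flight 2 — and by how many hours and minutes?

Flight 1 in UTC: 7:35 AM − 11:00 = 8:35 PM on Dec 3.
+3 hours 40 minutes → arrive 12:15 AM UTC on Dec 4.
Flight 2 in UTC: 7:04 PM − 4:00 = 3:04 PM on Dec 3.
+10 hours and 51 minutes → arrive 1:55 AM UTC on Dec 4.
Flight 1 lands earlier by 1 hour 40 minutes.

the first, by 1 hour 40 minutes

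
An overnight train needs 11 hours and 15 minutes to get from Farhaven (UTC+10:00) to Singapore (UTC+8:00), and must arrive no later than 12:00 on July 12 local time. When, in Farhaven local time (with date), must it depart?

02:45 on July 12

Target arrival in UTC: 12:00 − 8:00 = 04:00 on Jul 12.
Subtract 11 hours 15 minutes → departure 16:45 UTC on Jul 11.
Farhaven is UTC+10:00: 16:45 + 10:00 = 02:45 on Jul 12.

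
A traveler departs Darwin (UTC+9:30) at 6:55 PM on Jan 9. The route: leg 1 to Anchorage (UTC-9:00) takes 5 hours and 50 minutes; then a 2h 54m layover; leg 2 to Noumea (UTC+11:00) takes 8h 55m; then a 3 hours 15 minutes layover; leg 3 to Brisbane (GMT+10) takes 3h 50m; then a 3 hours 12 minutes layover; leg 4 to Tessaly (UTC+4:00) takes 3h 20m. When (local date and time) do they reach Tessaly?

Convert departure to UTC: 6:55 PM − 9:30 = 9:25 AM UTC on Jan 9.
Add 5 hours 50 minutes leg 1 → 3:15 PM UTC.
Add 2 hours 54 minutes layover in Anchorage → 6:09 PM UTC.
Add 8 hours 55 minutes leg 2 → 3:04 AM UTC (Jan 10).
Add 3 hours 15 minutes layover in Noumea → 6:19 AM UTC.
Add 3 hours 50 minutes leg 3 → 10:09 AM UTC.
Add 3 hours 12 minutes layover in Brisbane → 1:21 PM UTC.
Add 3 hours 20 minutes leg 4 → 4:41 PM UTC.
Tessaly is UTC+4:00, so local arrival = 4:41 PM + 4:00 = 8:41 PM on Jan 10.

8:41 PM on January 10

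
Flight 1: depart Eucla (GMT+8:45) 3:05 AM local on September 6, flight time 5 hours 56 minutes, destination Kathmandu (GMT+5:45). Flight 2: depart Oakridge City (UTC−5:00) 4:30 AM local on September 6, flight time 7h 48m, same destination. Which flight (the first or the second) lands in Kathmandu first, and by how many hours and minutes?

the first, by 17 hours 2 minutes

Flight 1 in UTC: 3:05 AM − 8:45 = 6:20 PM on Sep 5.
+5 hours and 56 minutes → arrive 12:16 AM UTC on Sep 6.
Flight 2 in UTC: 4:30 AM + 5:00 = 9:30 AM on Sep 6.
+7 hours 48 minutes → arrive 5:18 PM UTC on Sep 6.
Flight 1 lands earlier by 17 hours 2 minutes.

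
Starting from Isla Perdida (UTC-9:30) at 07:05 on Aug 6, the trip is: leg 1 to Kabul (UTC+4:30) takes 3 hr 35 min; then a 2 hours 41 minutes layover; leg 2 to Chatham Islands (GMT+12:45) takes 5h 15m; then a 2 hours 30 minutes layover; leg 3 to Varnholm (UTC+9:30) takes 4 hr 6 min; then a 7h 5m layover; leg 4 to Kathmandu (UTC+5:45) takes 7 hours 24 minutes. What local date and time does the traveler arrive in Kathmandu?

06:56 on August 8

Convert departure to UTC: 07:05 + 9:30 = 16:35 UTC on Aug 6.
Add 3 hours 35 minutes leg 1 → 20:10 UTC.
Add 2 hours 41 minutes layover in Kabul → 22:51 UTC.
Add 5 hours and 15 minutes leg 2 → 04:06 UTC (Aug 7).
Add 2 hours 30 minutes layover in Chatham Islands → 06:36 UTC.
Add 4 hours and 6 minutes leg 3 → 10:42 UTC.
Add 7 hours and 5 minutes layover in Varnholm → 17:47 UTC.
Add 7 hours 24 minutes leg 4 → 01:11 UTC (Aug 8).
Kathmandu is UTC+5:45, so local arrival = 01:11 + 5:45 = 06:56 on Aug 8.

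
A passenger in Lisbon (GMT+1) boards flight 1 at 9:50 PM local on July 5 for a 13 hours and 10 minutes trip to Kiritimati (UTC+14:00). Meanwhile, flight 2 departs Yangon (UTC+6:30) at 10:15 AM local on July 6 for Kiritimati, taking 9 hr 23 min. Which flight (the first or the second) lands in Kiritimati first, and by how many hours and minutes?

the first, by 3 hours 8 minutes

Flight 1 in UTC: 9:50 PM − 1:00 = 8:50 PM on Jul 5.
+13 hours and 10 minutes → arrive 10:00 AM UTC on Jul 6.
Flight 2 in UTC: 10:15 AM − 6:30 = 3:45 AM on Jul 6.
+9 hours 23 minutes → arrive 1:08 PM UTC on Jul 6.
Flight 1 lands earlier by 3 hours 8 minutes.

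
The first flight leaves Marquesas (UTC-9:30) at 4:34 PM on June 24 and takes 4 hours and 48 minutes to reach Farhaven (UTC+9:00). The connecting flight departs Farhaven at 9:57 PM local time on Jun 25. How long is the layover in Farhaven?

Convert departure to UTC: 4:34 PM + 9:30 = 2:04 AM UTC on Jun 25.
Add 4 hours and 48 minutes flight time → 6:52 AM UTC.
Farhaven is UTC+9:00, so local arrival = 6:52 AM + 9:00 = 3:52 PM on Jun 25.
Layover = 9:57 PM − 3:52 PM = 6 hours 5 minutes.

6 hours 5 minutes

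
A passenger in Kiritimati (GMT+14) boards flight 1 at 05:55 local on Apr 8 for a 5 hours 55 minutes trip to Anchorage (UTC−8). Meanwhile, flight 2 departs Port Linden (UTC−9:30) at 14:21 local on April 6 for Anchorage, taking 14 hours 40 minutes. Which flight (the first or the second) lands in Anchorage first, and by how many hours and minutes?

Flight 1 in UTC: 05:55 − 14:00 = 15:55 on Apr 7.
+5 hours 55 minutes → arrive 21:50 UTC on Apr 7.
Flight 2 in UTC: 14:21 + 9:30 = 23:51 on Apr 6.
+14 hours and 40 minutes → arrive 14:31 UTC on Apr 7.
Flight 2 lands earlier by 7 hours 19 minutes.

the second, by 7 hours 19 minutes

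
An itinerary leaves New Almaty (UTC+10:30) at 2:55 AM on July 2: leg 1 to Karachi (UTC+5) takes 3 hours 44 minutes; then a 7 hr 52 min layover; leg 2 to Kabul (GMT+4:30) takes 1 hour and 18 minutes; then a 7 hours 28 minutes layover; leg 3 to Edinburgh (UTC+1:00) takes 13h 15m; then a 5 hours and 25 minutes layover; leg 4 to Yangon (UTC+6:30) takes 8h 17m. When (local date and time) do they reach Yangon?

10:14 PM on Jul 3

Convert departure to UTC: 2:55 AM − 10:30 = 4:25 PM UTC on Jul 1.
Add 3 hours 44 minutes leg 1 → 8:09 PM UTC.
Add 7 hours and 52 minutes layover in Karachi → 4:01 AM UTC (Jul 2).
Add 1 hour and 18 minutes leg 2 → 5:19 AM UTC.
Add 7 hours 28 minutes layover in Kabul → 12:47 PM UTC.
Add 13 hours and 15 minutes leg 3 → 2:02 AM UTC (Jul 3).
Add 5 hours and 25 minutes layover in Edinburgh → 7:27 AM UTC.
Add 8 hours and 17 minutes leg 4 → 3:44 PM UTC.
Yangon is UTC+6:30, so local arrival = 3:44 PM + 6:30 = 10:14 PM on Jul 3.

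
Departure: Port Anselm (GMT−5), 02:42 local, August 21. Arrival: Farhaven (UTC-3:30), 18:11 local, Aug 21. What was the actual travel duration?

Departure in UTC: 02:42 + 5:00 = 07:42 on Aug 21.
Arrival in UTC: 18:11 + 3:30 = 21:41 on Aug 21.
Elapsed = 21:41 − 07:42 = 13 hours 59 minutes.

13 hours 59 minutes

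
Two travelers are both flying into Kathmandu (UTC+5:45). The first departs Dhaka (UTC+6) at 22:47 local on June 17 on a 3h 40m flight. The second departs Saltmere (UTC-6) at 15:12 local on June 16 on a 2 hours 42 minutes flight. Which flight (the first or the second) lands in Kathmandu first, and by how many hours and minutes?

Flight 1 in UTC: 22:47 − 6:00 = 16:47 on Jun 17.
+3 hours 40 minutes → arrive 20:27 UTC on Jun 17.
Flight 2 in UTC: 15:12 + 6:00 = 21:12 on Jun 16.
+2 hours 42 minutes → arrive 23:54 UTC on Jun 16.
Flight 2 lands earlier by 20 hours 33 minutes.

the second, by 20 hours 33 minutes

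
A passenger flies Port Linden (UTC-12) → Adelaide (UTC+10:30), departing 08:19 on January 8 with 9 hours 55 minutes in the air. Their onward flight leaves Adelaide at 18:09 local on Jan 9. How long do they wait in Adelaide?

1 hour 25 minutes

Convert departure to UTC: 08:19 + 12:00 = 20:19 UTC on Jan 8.
Add 9 hours and 55 minutes flight time → 06:14 UTC (Jan 9).
Adelaide is UTC+10:30, so local arrival = 06:14 + 10:30 = 16:44 on Jan 9.
Layover = 18:09 − 16:44 = 1 hour 25 minutes.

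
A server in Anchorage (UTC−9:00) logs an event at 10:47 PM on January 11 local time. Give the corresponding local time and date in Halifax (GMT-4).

3:47 AM on January 12

Halifax is 5:00 ahead of Anchorage.
Shift by the zone difference: 10:47 PM + 5:00 = 3:47 AM on Jan 12 in Halifax.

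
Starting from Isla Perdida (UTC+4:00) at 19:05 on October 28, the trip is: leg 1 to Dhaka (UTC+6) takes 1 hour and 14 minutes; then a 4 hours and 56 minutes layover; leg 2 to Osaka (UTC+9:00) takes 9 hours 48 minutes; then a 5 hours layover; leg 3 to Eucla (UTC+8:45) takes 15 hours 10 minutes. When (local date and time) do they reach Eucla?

11:58 on Oct 30

Convert departure to UTC: 19:05 − 4:00 = 15:05 UTC on Oct 28.
Add 1 hour and 14 minutes leg 1 → 16:19 UTC.
Add 4 hours and 56 minutes layover in Dhaka → 21:15 UTC.
Add 9 hours and 48 minutes leg 2 → 07:03 UTC (Oct 29).
Add 5 hours layover in Osaka → 12:03 UTC.
Add 15 hours and 10 minutes leg 3 → 03:13 UTC (Oct 30).
Eucla is UTC+8:45, so local arrival = 03:13 + 8:45 = 11:58 on Oct 30.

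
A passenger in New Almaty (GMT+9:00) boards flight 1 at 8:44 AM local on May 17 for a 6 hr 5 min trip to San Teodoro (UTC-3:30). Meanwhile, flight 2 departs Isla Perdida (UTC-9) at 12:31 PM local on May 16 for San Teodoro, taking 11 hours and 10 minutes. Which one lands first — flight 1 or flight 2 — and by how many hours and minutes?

Flight 1 in UTC: 8:44 AM − 9:00 = 11:44 PM on May 16.
+6 hours and 5 minutes → arrive 5:49 AM UTC on May 17.
Flight 2 in UTC: 12:31 PM + 9:00 = 9:31 PM on May 16.
+11 hours and 10 minutes → arrive 8:41 AM UTC on May 17.
Flight 1 lands earlier by 2 hours 52 minutes.

the first, by 2 hours 52 minutes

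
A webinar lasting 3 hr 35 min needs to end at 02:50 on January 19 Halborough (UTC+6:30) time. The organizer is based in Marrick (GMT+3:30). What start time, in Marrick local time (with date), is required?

20:15 on Jan 18

Target end time in UTC: 02:50 − 6:30 = 20:20 on Jan 18.
Subtract 3 hours and 35 minutes → start 16:45 UTC on Jan 18.
Marrick is UTC+3:30: 16:45 + 3:30 = 20:15 on Jan 18.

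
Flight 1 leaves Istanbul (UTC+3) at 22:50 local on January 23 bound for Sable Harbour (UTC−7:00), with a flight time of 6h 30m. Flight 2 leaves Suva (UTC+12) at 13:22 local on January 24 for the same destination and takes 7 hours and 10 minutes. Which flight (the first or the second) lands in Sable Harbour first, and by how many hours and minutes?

the first, by 6 hours 12 minutes

Flight 1 in UTC: 22:50 − 3:00 = 19:50 on Jan 23.
+6 hours and 30 minutes → arrive 02:20 UTC on Jan 24.
Flight 2 in UTC: 13:22 − 12:00 = 01:22 on Jan 24.
+7 hours 10 minutes → arrive 08:32 UTC on Jan 24.
Flight 1 lands earlier by 6 hours 12 minutes.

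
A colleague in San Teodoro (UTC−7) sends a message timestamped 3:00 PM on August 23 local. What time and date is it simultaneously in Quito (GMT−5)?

In UTC: 3:00 PM + 7:00 = 10:00 PM on Aug 23.
Quito is UTC−5:00: 10:00 PM − 5:00 = 5:00 PM on Aug 23.

5:00 PM on August 23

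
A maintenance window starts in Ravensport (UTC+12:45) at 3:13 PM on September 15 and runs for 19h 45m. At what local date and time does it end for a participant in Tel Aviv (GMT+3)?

Convert start to UTC: 3:13 PM − 12:45 = 2:28 AM UTC on Sep 15.
Add 19 hours 45 minutes duration → 10:13 PM UTC.
Tel Aviv is UTC+3:00, so local end time = 10:13 PM + 3:00 = 1:13 AM on Sep 16.

1:13 AM on September 16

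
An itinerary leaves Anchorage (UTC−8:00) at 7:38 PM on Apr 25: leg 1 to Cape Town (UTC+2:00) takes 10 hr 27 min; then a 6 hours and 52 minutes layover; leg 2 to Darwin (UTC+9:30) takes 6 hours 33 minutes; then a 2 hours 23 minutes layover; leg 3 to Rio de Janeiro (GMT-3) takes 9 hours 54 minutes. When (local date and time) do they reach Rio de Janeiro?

12:47 PM on Apr 27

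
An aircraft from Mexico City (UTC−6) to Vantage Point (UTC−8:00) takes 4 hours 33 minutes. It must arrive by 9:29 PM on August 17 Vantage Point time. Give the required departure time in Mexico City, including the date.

Target arrival in UTC: 9:29 PM + 8:00 = 5:29 AM on Aug 18.
Subtract 4 hours 33 minutes → departure 12:56 AM UTC on Aug 18.
Mexico City is UTC−6:00: 12:56 AM − 6:00 = 6:56 PM on Aug 17.

6:56 PM on August 17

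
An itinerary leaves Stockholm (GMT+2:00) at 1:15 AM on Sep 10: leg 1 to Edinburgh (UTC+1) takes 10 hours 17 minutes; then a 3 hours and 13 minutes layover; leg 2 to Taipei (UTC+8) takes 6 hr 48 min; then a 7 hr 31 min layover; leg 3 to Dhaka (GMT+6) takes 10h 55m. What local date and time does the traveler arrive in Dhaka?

Convert departure to UTC: 1:15 AM − 2:00 = 11:15 PM UTC on Sep 9.
Add 10 hours 17 minutes leg 1 → 9:32 AM UTC (Sep 10).
Add 3 hours and 13 minutes layover in Edinburgh → 12:45 PM UTC.
Add 6 hours 48 minutes leg 2 → 7:33 PM UTC.
Add 7 hours and 31 minutes layover in Taipei → 3:04 AM UTC (Sep 11).
Add 10 hours 55 minutes leg 3 → 1:59 PM UTC.
Dhaka is UTC+6:00, so local arrival = 1:59 PM + 6:00 = 7:59 PM on Sep 11.

7:59 PM on Sep 11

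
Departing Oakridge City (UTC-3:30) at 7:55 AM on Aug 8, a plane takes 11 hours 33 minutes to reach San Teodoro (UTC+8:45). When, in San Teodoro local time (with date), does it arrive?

7:43 AM on August 9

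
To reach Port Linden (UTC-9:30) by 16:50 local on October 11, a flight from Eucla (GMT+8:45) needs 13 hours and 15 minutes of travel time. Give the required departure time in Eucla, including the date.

21:50 on Oct 11

Target arrival in UTC: 16:50 + 9:30 = 02:20 on Oct 12.
Subtract 13 hours and 15 minutes → departure 13:05 UTC on Oct 11.
Eucla is UTC+8:45: 13:05 + 8:45 = 21:50 on Oct 11.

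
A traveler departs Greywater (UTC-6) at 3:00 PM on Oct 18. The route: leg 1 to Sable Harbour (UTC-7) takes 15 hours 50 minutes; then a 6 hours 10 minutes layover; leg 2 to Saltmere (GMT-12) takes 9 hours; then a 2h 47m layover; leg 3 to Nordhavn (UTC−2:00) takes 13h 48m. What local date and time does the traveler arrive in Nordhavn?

Convert departure to UTC: 3:00 PM + 6:00 = 9:00 PM UTC on Oct 18.
Add 15 hours 50 minutes leg 1 → 12:50 PM UTC (Oct 19).
Add 6 hours 10 minutes layover in Sable Harbour → 7:00 PM UTC.
Add 9 hours leg 2 → 4:00 AM UTC (Oct 20).
Add 2 hours and 47 minutes layover in Saltmere → 6:47 AM UTC.
Add 13 hours and 48 minutes leg 3 → 8:35 PM UTC.
Nordhavn is UTC−2:00, so local arrival = 8:35 PM − 2:00 = 6:35 PM on Oct 20.

6:35 PM on Oct 20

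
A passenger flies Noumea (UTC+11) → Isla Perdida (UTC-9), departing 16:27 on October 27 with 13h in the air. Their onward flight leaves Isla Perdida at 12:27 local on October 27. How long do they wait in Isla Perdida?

Convert departure to UTC: 16:27 − 11:00 = 05:27 UTC on Oct 27.
Add 13 hours flight time → 18:27 UTC.
Isla Perdida is UTC−9:00, so local arrival = 18:27 − 9:00 = 09:27 on Oct 27.
Layover = 12:27 − 09:27 = 3 hours.

3 hours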